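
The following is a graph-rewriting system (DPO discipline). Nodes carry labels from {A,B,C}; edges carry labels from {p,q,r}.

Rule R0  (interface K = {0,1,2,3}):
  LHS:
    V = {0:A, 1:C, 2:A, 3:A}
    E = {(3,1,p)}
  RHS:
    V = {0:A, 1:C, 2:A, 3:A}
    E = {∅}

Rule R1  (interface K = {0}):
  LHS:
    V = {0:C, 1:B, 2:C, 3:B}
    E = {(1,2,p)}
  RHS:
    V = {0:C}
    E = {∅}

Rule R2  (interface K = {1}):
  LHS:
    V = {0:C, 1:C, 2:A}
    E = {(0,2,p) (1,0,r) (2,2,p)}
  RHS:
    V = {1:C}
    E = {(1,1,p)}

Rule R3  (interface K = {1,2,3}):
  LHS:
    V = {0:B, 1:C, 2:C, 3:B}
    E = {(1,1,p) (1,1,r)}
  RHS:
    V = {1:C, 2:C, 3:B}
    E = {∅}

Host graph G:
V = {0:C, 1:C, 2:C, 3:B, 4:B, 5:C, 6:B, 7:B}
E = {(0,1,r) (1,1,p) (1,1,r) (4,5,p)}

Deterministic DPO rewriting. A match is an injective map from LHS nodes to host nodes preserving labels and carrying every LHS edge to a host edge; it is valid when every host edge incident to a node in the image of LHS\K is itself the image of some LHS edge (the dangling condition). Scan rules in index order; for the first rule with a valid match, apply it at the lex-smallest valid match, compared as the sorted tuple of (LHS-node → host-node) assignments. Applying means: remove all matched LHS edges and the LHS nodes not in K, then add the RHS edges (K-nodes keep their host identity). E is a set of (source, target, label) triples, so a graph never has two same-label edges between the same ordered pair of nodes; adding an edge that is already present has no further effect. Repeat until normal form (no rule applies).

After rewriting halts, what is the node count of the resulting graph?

Answer: 4

Derivation:
initial: |V|=8 |E|=4  E = 0-r->1 1-p->1 1-r->1 4-p->5
step 1: apply R1 at {0↦0, 1↦4, 2↦5, 3↦3}  → |V|=5 |E|=3  E = 0-r->1 1-p->1 1-r->1
step 2: apply R3 at {0↦6, 1↦1, 2↦0, 3↦7}  → |V|=4 |E|=1  E = 0-r->1
normal form: no rule applies after step 2
NF nodes: {0:C, 1:C, 2:C, 7:B}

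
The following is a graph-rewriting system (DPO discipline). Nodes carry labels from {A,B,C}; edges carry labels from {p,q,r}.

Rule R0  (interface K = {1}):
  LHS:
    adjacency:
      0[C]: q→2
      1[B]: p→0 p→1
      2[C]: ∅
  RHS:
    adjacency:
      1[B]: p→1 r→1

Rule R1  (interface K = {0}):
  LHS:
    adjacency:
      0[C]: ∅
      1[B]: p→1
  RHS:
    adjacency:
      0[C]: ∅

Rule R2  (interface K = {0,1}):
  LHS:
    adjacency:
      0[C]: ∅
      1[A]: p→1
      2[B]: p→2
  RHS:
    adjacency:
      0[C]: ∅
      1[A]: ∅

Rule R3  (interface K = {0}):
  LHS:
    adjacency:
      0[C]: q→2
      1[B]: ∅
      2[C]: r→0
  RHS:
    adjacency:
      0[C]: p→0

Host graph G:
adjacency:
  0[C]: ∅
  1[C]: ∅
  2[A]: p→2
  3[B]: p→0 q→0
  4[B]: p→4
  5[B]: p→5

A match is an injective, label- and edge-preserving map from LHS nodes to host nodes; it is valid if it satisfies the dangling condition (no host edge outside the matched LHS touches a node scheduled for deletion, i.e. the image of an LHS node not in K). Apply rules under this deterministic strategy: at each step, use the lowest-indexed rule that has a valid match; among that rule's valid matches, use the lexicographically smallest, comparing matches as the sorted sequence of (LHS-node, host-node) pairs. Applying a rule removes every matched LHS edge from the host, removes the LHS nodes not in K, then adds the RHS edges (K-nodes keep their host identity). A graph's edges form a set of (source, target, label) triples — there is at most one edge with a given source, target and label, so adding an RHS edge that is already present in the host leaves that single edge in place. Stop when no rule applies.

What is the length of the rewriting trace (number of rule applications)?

Answer: 2

Steps:
[0] host  ⇒  6 nodes, 5 edges  {2-p->2 3-p->0 3-q->0 4-p->4 5-p->5}
[1] R1 @ {0↦0, 1↦4}  ⇒  5 nodes, 4 edges  {2-p->2 3-p->0 3-q->0 5-p->5}
[2] R1 @ {0↦0, 1↦5}  ⇒  4 nodes, 3 edges  {2-p->2 3-p->0 3-q->0}
halt: no rule applies after step 2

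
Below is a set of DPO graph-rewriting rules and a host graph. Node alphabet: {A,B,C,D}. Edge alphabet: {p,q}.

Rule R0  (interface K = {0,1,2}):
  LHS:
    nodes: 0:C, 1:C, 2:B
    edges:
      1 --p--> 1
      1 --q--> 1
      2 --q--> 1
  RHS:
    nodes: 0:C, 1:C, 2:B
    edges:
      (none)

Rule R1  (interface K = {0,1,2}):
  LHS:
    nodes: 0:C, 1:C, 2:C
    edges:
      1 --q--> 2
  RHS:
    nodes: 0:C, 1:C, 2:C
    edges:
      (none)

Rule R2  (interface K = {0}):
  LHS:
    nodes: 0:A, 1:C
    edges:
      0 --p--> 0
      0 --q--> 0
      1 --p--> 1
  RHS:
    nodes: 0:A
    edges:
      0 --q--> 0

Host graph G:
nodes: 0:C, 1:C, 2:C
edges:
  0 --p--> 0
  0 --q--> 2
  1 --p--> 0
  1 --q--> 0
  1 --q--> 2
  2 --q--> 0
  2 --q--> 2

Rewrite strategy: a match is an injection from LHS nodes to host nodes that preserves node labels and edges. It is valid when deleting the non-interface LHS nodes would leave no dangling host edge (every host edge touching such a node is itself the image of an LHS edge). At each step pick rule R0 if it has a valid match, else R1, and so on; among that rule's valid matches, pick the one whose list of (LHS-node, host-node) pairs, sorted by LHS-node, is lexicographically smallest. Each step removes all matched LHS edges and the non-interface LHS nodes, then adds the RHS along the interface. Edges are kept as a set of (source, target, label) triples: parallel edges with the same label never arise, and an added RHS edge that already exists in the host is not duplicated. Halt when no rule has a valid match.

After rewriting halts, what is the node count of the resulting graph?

Answer: 3

Rewrite trace:
start.  V:3 E:7  edges: 0-p->0 0-q->2 1-p->0 1-q->0 1-q->2 2-q->0 2-q->2
1. fire R1 via {0↦0, 1↦1, 2↦2}  →  V:3 E:6  edges: 0-p->0 0-q->2 1-p->0 1-q->0 2-q->0 2-q->2
2. fire R1 via {0↦1, 1↦0, 2↦2}  →  V:3 E:5  edges: 0-p->0 1-p->0 1-q->0 2-q->0 2-q->2
3. fire R1 via {0↦1, 1↦2, 2↦0}  →  V:3 E:4  edges: 0-p->0 1-p->0 1-q->0 2-q->2
4. fire R1 via {0↦2, 1↦1, 2↦0}  →  V:3 E:3  edges: 0-p->0 1-p->0 2-q->2
halt: no rule applies after step 4
NF nodes: {0:C, 1:C, 2:C}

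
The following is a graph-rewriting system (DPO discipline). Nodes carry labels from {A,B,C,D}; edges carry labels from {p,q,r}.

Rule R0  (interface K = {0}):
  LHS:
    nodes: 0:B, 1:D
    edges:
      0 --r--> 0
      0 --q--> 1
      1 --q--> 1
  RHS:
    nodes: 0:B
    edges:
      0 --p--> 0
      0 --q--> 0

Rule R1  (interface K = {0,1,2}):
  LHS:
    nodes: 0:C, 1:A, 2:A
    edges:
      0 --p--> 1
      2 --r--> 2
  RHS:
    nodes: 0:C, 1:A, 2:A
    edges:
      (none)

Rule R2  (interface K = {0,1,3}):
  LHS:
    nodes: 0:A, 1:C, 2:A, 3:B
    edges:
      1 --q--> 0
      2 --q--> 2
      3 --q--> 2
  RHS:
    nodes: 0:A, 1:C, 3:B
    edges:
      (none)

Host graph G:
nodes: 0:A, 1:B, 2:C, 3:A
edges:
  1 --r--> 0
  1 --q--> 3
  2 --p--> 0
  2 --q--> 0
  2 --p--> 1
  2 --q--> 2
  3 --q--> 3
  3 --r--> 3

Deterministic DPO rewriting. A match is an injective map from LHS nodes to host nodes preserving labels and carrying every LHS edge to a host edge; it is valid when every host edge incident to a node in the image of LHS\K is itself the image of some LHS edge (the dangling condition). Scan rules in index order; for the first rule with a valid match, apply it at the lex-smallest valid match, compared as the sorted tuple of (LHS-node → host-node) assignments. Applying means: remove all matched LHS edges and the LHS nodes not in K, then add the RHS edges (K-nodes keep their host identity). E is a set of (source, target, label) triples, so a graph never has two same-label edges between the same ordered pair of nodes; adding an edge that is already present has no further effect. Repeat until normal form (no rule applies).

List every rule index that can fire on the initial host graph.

R0: no valid match — LHS pattern not found
R1: 1 valid match — {0↦2, 1↦0, 2↦3}
R2: no valid match — 1 raw match, all fail dangling condition

Answer: [R1]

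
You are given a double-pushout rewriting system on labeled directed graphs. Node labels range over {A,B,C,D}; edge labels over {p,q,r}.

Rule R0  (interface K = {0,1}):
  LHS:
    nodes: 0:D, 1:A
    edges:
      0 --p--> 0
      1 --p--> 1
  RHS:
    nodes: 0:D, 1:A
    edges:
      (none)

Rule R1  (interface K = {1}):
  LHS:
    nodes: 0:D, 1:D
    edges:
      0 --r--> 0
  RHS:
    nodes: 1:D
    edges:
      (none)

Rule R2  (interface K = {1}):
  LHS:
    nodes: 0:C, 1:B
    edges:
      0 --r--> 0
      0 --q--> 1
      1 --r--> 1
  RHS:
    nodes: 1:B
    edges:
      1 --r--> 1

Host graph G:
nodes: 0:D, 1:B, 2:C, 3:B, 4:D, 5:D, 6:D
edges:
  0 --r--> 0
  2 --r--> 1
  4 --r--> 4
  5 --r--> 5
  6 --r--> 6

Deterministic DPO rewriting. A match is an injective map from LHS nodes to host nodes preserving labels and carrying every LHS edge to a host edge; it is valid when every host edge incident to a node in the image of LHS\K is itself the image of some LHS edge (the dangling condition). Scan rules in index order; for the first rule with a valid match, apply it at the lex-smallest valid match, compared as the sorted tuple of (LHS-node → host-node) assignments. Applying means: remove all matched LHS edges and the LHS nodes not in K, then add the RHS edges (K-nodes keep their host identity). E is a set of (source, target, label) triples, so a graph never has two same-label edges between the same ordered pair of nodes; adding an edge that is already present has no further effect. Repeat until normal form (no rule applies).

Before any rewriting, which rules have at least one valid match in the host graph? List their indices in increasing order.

R0: no valid match — LHS pattern not found
R1: 12 valid matches — {0↦0, 1↦4}, {0↦0, 1↦5}, {0↦0, 1↦6} (+9 more)
R2: no valid match — LHS pattern not found

Answer: [R1]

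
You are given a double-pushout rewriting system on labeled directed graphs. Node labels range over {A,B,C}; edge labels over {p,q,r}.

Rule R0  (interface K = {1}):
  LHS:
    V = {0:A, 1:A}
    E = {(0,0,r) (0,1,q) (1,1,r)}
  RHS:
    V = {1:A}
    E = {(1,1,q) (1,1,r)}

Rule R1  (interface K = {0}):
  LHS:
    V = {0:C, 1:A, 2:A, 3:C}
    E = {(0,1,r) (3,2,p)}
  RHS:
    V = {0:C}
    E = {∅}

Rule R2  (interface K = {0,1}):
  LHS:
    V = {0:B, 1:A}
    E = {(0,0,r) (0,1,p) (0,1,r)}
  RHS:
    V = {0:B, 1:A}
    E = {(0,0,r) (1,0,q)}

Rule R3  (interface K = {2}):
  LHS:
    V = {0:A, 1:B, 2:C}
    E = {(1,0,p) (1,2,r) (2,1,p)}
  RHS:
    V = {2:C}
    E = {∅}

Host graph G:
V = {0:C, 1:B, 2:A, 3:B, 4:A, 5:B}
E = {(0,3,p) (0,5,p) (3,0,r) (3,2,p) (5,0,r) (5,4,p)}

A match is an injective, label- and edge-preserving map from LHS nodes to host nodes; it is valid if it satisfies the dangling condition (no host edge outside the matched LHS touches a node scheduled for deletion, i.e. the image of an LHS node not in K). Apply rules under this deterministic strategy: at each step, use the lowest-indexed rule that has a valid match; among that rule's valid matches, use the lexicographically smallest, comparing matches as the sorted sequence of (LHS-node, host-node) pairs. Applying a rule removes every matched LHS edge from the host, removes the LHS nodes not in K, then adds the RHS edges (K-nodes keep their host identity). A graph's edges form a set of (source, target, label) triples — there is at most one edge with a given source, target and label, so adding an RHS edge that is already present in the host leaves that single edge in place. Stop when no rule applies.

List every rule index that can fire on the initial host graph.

Answer: [R3]

Steps:
R0: no valid match — LHS pattern not found
R1: no valid match — LHS pattern not found
R2: no valid match — LHS pattern not found
R3: 2 valid matches — {0↦2, 1↦3, 2↦0}, {0↦4, 1↦5, 2↦0}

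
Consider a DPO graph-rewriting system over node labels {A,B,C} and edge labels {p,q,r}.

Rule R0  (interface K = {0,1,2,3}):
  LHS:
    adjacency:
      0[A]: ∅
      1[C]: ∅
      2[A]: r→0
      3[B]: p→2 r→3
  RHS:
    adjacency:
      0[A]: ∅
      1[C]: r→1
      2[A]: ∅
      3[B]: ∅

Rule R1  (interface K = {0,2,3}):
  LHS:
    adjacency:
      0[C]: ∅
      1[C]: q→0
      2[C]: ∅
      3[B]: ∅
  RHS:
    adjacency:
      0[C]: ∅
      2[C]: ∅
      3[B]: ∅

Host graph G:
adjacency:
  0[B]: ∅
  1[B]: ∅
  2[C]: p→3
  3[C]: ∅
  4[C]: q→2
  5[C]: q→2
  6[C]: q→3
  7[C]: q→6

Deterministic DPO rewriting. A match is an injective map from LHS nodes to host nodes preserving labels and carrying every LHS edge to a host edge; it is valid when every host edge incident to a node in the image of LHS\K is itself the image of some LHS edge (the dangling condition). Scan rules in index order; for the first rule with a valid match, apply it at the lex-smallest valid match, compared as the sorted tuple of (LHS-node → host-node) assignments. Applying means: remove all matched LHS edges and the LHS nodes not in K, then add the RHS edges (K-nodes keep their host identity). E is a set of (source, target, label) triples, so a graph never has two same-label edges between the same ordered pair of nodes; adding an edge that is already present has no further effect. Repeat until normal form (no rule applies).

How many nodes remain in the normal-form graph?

initial: |V|=8 |E|=5  E = 2-p->3 4-q->2 5-q->2 6-q->3 7-q->6
step 1: apply R1 at {0↦2, 1↦4, 2↦3, 3↦0}  → |V|=7 |E|=4  E = 2-p->3 5-q->2 6-q->3 7-q->6
step 2: apply R1 at {0↦2, 1↦5, 2↦3, 3↦0}  → |V|=6 |E|=3  E = 2-p->3 6-q->3 7-q->6
step 3: apply R1 at {0↦6, 1↦7, 2↦2, 3↦0}  → |V|=5 |E|=2  E = 2-p->3 6-q->3
step 4: apply R1 at {0↦3, 1↦6, 2↦2, 3↦0}  → |V|=4 |E|=1  E = 2-p->3
normal form: no rule applies after step 4
NF nodes: {0:B, 1:B, 2:C, 3:C}

Answer: 4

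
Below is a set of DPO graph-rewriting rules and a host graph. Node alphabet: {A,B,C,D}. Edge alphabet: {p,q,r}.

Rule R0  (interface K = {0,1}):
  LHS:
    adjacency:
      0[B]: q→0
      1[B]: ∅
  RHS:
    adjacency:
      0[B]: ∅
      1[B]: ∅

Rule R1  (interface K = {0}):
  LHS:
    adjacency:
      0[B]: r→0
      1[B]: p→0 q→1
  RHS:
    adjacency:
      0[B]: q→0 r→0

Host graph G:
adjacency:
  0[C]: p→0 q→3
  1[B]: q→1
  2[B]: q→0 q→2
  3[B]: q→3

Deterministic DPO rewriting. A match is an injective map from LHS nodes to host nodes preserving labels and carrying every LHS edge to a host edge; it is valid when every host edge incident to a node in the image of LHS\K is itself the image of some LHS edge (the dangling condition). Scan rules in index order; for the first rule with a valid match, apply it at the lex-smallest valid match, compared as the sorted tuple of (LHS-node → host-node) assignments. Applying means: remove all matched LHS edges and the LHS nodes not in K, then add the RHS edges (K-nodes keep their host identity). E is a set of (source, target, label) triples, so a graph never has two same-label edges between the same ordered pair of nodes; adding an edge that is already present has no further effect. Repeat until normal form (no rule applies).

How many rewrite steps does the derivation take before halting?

[0] host  ⇒  4 nodes, 6 edges  {0-p->0 0-q->3 1-q->1 2-q->0 2-q->2 3-q->3}
[1] R0 @ {0↦1, 1↦2}  ⇒  4 nodes, 5 edges  {0-p->0 0-q->3 2-q->0 2-q->2 3-q->3}
[2] R0 @ {0↦2, 1↦1}  ⇒  4 nodes, 4 edges  {0-p->0 0-q->3 2-q->0 3-q->3}
[3] R0 @ {0↦3, 1↦1}  ⇒  4 nodes, 3 edges  {0-p->0 0-q->3 2-q->0}
final graph: no rule applies after step 3

Answer: 3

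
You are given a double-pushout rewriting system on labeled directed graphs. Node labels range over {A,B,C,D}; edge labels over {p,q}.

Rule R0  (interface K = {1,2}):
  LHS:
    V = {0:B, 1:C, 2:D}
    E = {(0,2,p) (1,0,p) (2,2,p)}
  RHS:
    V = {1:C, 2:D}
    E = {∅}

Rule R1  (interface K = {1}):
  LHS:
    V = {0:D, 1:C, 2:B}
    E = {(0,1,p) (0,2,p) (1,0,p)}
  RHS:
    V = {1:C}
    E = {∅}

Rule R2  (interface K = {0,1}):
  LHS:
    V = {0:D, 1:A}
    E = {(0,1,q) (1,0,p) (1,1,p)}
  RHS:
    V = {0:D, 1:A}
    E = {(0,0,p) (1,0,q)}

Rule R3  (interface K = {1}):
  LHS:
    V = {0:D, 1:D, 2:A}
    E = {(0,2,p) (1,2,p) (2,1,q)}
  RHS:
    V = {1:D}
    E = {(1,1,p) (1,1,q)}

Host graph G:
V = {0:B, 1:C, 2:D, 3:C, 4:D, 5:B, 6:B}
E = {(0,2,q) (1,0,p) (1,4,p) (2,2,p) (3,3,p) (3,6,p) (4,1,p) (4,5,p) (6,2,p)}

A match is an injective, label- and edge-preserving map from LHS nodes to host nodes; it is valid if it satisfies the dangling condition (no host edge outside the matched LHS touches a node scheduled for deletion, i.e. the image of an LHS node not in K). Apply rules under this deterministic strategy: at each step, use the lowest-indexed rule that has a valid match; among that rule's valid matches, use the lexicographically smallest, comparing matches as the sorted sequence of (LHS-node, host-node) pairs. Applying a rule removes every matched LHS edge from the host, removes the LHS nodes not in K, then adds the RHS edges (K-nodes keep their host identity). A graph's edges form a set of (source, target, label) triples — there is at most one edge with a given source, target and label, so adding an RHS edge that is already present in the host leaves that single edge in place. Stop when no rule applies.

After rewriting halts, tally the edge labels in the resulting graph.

Answer: p:2 q:1

Derivation:
initial: |V|=7 |E|=9  E = 0-q->2 1-p->0 1-p->4 2-p->2 3-p->3 3-p->6 4-p->1 4-p->5 6-p->2
step 1: apply R0 at {0↦6, 1↦3, 2↦2}  → |V|=6 |E|=6  E = 0-q->2 1-p->0 1-p->4 3-p->3 4-p->1 4-p->5
step 2: apply R1 at {0↦4, 1↦1, 2↦5}  → |V|=4 |E|=3  E = 0-q->2 1-p->0 3-p->3
halt: no rule applies after step 2
NF edges: [(0, 2, 'q'), (1, 0, 'p'), (3, 3, 'p')]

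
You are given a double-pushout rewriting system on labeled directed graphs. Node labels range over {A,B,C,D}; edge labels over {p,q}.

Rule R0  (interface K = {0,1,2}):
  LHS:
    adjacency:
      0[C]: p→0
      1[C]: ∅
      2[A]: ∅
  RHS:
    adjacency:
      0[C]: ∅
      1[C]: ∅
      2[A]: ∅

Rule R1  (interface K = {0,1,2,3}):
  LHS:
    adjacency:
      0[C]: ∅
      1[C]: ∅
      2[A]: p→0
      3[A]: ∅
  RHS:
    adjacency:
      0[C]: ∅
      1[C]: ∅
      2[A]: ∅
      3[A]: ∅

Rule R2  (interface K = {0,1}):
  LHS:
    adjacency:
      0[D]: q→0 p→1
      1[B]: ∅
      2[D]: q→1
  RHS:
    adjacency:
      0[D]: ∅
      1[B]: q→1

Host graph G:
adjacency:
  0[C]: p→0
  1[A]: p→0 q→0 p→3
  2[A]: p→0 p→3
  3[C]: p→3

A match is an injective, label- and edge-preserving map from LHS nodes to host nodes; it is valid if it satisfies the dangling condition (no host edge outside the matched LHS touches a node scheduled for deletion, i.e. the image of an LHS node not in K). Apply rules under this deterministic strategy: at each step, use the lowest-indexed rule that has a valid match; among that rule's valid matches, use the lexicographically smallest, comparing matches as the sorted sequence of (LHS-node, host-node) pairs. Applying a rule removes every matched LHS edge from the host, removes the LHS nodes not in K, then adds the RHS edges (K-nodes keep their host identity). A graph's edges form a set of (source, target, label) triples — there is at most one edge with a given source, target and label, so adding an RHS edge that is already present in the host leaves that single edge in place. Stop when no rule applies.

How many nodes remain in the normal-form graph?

start.  V:4 E:7  edges: 0-p->0 1-p->0 1-q->0 1-p->3 2-p->0 2-p->3 3-p->3
1. fire R0 via {0↦0, 1↦3, 2↦1}  →  V:4 E:6  edges: 1-p->0 1-q->0 1-p->3 2-p->0 2-p->3 3-p->3
2. fire R0 via {0↦3, 1↦0, 2↦1}  →  V:4 E:5  edges: 1-p->0 1-q->0 1-p->3 2-p->0 2-p->3
3. fire R1 via {0↦0, 1↦3, 2↦1, 3↦2}  →  V:4 E:4  edges: 1-q->0 1-p->3 2-p->0 2-p->3
4. fire R1 via {0↦0, 1↦3, 2↦2, 3↦1}  →  V:4 E:3  edges: 1-q->0 1-p->3 2-p->3
5. fire R1 via {0↦3, 1↦0, 2↦1, 3↦2}  →  V:4 E:2  edges: 1-q->0 2-p->3
6. fire R1 via {0↦3, 1↦0, 2↦2, 3↦1}  →  V:4 E:1  edges: 1-q->0
final graph: no rule applies after step 6
NF nodes: {0:C, 1:A, 2:A, 3:C}

Answer: 4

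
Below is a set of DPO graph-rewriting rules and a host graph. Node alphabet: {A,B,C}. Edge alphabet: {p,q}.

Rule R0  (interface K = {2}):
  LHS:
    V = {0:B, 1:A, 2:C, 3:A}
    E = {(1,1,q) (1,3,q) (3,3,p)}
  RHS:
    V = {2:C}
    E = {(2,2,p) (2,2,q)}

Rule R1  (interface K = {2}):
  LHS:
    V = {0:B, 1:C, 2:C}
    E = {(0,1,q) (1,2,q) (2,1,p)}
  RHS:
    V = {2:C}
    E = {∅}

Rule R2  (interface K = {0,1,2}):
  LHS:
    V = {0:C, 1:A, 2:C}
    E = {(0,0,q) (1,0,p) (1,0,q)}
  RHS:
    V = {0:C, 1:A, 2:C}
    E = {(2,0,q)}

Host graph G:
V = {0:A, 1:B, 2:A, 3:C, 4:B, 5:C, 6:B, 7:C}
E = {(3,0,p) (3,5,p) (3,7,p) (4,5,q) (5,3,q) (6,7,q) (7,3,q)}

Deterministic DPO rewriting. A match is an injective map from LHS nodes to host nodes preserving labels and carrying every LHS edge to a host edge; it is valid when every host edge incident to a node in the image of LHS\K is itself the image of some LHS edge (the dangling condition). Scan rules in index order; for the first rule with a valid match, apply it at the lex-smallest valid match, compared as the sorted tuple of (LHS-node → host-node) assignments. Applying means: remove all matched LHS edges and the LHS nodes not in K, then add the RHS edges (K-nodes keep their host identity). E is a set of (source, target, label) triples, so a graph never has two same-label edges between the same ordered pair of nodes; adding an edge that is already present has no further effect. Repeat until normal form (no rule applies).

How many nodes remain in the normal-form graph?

[0] host  ⇒  8 nodes, 7 edges  {3-p->0 3-p->5 3-p->7 4-q->5 5-q->3 6-q->7 7-q->3}
[1] R1 @ {0↦4, 1↦5, 2↦3}  ⇒  6 nodes, 4 edges  {3-p->0 3-p->7 6-q->7 7-q->3}
[2] R1 @ {0↦6, 1↦7, 2↦3}  ⇒  4 nodes, 1 edges  {3-p->0}
final graph: no rule applies after step 2
NF nodes: {0:A, 1:B, 2:A, 3:C}

Answer: 4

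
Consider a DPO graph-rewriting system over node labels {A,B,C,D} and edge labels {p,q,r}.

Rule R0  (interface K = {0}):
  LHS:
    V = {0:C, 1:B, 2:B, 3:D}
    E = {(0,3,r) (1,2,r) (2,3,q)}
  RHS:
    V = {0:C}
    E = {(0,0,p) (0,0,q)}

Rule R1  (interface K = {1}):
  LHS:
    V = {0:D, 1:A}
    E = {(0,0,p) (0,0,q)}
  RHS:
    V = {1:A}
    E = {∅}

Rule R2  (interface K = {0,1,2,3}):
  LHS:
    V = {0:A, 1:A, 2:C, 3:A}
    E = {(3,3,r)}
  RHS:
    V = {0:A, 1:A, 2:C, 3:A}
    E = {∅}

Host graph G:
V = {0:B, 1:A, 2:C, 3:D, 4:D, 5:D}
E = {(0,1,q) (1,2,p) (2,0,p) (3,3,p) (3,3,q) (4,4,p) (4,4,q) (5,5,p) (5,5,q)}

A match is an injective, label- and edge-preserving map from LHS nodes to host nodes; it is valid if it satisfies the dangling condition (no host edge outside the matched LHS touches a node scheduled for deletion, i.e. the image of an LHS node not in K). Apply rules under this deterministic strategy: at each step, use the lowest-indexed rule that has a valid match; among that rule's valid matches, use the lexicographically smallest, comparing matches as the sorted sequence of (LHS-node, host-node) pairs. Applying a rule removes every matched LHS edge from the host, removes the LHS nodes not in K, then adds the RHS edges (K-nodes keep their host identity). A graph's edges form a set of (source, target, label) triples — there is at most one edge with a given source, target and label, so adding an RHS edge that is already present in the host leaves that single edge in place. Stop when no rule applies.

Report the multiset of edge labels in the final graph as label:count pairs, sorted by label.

Answer: p:2 q:1

Steps:
[0] host  ⇒  6 nodes, 9 edges  {0-q->1 1-p->2 2-p->0 3-p->3 3-q->3 4-p->4 4-q->4 5-p->5 5-q->5}
[1] R1 @ {0↦3, 1↦1}  ⇒  5 nodes, 7 edges  {0-q->1 1-p->2 2-p->0 4-p->4 4-q->4 5-p->5 5-q->5}
[2] R1 @ {0↦4, 1↦1}  ⇒  4 nodes, 5 edges  {0-q->1 1-p->2 2-p->0 5-p->5 5-q->5}
[3] R1 @ {0↦5, 1↦1}  ⇒  3 nodes, 3 edges  {0-q->1 1-p->2 2-p->0}
final graph: no rule applies after step 3
NF edges: [(0, 1, 'q'), (1, 2, 'p'), (2, 0, 'p')]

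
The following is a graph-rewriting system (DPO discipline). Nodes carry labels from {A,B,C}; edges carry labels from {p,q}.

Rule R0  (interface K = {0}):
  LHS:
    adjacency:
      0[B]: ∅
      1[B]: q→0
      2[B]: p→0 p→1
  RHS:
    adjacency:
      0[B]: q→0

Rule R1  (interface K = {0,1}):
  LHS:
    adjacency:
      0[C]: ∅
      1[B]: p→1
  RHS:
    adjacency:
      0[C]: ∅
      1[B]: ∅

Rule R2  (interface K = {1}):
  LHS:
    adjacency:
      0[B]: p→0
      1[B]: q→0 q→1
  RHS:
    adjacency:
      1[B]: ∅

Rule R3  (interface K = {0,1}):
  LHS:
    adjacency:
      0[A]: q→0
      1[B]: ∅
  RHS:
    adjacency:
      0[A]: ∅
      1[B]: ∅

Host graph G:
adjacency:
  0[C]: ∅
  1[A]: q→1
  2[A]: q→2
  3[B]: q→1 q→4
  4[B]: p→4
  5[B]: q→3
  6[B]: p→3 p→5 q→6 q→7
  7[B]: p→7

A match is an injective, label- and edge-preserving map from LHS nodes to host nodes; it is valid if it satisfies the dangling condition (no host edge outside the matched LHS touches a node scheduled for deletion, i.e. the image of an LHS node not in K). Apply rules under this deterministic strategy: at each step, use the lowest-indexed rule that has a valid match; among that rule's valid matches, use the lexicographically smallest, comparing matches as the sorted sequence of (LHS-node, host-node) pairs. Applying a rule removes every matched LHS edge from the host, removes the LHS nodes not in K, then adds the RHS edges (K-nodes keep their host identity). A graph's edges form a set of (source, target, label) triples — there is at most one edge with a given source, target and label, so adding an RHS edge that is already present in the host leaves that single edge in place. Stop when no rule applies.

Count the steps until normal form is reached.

start.  V:8 E:11  edges: 1-q->1 2-q->2 3-q->1 3-q->4 4-p->4 5-q->3 6-p->3 6-p->5 6-q->6 6-q->7 7-p->7
1. fire R1 via {0↦0, 1↦4}  →  V:8 E:10  edges: 1-q->1 2-q->2 3-q->1 3-q->4 5-q->3 6-p->3 6-p->5 6-q->6 6-q->7 7-p->7
2. fire R1 via {0↦0, 1↦7}  →  V:8 E:9  edges: 1-q->1 2-q->2 3-q->1 3-q->4 5-q->3 6-p->3 6-p->5 6-q->6 6-q->7
3. fire R3 via {0↦1, 1↦3}  →  V:8 E:8  edges: 2-q->2 3-q->1 3-q->4 5-q->3 6-p->3 6-p->5 6-q->6 6-q->7
4. fire R3 via {0↦2, 1↦3}  →  V:8 E:7  edges: 3-q->1 3-q->4 5-q->3 6-p->3 6-p->5 6-q->6 6-q->7
halt: no rule applies after step 4

Answer: 4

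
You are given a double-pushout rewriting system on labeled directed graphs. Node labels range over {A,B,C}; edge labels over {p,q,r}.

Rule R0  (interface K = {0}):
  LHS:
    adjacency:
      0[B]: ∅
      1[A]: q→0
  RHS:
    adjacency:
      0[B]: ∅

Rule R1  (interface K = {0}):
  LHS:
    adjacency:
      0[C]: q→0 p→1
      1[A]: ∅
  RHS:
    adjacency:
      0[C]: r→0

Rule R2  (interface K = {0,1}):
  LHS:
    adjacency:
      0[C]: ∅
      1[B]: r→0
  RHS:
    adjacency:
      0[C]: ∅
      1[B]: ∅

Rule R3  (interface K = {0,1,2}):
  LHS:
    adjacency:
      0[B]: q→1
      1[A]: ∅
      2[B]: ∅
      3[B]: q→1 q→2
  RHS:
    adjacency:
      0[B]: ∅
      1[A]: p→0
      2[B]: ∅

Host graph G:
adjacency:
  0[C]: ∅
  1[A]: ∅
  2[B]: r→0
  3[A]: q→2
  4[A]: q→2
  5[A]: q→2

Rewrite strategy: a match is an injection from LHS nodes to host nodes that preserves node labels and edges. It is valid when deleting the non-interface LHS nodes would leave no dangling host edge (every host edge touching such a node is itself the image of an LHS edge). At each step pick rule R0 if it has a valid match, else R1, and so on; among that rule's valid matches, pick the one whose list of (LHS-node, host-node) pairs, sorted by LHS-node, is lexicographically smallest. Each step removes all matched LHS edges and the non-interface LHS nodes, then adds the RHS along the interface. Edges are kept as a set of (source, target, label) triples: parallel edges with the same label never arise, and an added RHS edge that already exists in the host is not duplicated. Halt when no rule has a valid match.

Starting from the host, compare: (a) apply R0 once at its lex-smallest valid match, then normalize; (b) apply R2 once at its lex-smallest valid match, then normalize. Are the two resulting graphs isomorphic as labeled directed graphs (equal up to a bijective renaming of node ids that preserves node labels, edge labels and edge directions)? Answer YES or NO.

Answer: YES

Rewrite trace:
branch R0-first: apply at {0↦2, 1↦3} → |E|=3, then 3 more step(s) → NF |V|=3 |E|=0 V={0:C, 1:A, 2:B} E=∅
branch R2-first: apply at {0↦0, 1↦2} → |E|=3, then 3 more step(s) → NF |V|=3 |E|=0 V={0:C, 1:A, 2:B} E=∅
graphs isomorphic (equal up to label-preserving node renaming)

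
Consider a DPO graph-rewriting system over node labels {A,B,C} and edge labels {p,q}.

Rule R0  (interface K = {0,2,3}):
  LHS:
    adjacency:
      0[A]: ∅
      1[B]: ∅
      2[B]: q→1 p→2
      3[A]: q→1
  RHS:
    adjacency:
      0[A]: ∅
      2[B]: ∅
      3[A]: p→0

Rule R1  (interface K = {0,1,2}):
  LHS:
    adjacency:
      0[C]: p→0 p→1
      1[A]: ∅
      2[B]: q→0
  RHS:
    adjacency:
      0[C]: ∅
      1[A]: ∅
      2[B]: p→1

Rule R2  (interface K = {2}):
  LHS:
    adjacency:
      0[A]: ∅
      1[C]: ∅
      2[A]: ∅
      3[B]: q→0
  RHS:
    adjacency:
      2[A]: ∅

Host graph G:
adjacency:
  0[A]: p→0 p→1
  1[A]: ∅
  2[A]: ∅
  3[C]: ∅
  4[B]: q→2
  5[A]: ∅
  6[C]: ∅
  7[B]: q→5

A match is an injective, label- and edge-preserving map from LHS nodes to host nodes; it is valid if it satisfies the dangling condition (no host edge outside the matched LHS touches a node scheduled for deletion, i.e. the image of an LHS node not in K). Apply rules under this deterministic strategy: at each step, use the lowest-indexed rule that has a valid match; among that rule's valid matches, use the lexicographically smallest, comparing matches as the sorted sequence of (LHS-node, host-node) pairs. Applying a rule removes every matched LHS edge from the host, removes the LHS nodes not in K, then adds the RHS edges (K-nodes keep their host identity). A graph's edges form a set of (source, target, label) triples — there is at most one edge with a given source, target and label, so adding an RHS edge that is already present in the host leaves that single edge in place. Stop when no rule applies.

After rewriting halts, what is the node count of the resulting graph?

[0] host  ⇒  8 nodes, 4 edges  {0-p->0 0-p->1 4-q->2 7-q->5}
[1] R2 @ {0↦2, 1↦3, 2↦0, 3↦4}  ⇒  5 nodes, 3 edges  {0-p->0 0-p->1 7-q->5}
[2] R2 @ {0↦5, 1↦6, 2↦0, 3↦7}  ⇒  2 nodes, 2 edges  {0-p->0 0-p->1}
normal form: no rule applies after step 2
NF nodes: {0:A, 1:A}

Answer: 2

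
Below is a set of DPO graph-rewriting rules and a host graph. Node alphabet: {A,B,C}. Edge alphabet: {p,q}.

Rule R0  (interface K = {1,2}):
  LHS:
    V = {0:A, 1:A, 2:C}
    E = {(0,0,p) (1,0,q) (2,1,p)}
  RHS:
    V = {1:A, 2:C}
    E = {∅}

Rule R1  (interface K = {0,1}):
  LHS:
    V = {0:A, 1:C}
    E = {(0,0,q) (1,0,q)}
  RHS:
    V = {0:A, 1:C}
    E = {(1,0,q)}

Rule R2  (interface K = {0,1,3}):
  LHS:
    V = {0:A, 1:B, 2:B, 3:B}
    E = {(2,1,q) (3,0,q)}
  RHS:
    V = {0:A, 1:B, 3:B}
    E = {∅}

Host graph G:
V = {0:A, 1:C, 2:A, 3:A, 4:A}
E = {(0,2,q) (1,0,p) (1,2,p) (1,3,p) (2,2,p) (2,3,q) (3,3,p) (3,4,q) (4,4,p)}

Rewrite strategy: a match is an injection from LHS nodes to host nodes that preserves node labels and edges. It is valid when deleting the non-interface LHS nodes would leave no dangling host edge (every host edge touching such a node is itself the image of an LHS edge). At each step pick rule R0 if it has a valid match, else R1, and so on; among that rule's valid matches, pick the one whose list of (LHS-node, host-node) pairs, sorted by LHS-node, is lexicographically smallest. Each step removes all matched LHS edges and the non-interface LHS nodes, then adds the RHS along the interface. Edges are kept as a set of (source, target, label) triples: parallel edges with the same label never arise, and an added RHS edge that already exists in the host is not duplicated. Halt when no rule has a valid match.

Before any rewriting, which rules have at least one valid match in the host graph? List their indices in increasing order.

R0: 1 valid match — {0↦4, 1↦3, 2↦1}
R1: no valid match — LHS pattern not found
R2: no valid match — LHS pattern not found

Answer: [R0]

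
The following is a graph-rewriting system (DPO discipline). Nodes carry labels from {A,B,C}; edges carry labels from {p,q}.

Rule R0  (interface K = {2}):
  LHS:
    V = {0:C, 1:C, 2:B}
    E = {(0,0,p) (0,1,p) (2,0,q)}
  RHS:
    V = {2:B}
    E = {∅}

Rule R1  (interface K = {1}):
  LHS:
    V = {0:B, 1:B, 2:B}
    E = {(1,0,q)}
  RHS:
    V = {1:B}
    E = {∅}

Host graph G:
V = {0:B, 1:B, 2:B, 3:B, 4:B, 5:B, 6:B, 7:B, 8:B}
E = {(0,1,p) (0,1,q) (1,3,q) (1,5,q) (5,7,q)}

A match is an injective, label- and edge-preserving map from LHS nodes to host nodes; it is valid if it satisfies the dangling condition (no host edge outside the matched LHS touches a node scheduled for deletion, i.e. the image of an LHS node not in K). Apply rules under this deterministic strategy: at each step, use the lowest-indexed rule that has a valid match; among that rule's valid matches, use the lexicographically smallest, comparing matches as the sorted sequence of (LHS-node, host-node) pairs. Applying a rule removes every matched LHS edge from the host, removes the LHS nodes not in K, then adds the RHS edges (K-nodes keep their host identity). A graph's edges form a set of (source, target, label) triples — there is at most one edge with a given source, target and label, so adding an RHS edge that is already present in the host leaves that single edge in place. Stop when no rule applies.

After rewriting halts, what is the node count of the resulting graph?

Answer: 3

Derivation:
[0] host  ⇒  9 nodes, 5 edges  {0-p->1 0-q->1 1-q->3 1-q->5 5-q->7}
[1] R1 @ {0↦3, 1↦1, 2↦2}  ⇒  7 nodes, 4 edges  {0-p->1 0-q->1 1-q->5 5-q->7}
[2] R1 @ {0↦7, 1↦5, 2↦4}  ⇒  5 nodes, 3 edges  {0-p->1 0-q->1 1-q->5}
[3] R1 @ {0↦5, 1↦1, 2↦6}  ⇒  3 nodes, 2 edges  {0-p->1 0-q->1}
halt: no rule applies after step 3
NF nodes: {0:B, 1:B, 8:B}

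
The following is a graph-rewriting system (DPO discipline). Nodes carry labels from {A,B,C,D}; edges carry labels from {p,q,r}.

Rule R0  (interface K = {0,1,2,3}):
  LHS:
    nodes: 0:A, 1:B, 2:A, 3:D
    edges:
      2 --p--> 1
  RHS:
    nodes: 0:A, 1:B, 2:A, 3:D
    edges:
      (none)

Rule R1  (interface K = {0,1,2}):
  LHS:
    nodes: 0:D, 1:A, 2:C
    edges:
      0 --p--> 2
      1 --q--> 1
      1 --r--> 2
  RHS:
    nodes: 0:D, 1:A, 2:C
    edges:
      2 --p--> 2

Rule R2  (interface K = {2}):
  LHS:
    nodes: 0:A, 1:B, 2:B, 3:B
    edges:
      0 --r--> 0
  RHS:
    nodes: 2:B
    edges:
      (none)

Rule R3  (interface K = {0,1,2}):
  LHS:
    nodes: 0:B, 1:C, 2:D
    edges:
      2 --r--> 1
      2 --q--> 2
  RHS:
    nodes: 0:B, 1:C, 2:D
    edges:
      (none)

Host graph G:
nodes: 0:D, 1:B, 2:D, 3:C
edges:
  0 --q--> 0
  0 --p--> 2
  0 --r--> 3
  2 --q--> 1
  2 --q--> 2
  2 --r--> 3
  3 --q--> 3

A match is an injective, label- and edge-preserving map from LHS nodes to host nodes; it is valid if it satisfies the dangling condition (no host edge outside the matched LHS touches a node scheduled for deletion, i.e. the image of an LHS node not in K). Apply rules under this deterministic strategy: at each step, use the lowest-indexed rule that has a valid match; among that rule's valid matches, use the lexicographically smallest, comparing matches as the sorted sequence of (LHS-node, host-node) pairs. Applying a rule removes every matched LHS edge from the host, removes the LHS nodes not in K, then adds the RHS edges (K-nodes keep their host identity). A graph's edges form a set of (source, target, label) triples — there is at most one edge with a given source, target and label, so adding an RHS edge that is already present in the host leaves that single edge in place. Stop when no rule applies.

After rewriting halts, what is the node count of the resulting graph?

start.  V:4 E:7  edges: 0-q->0 0-p->2 0-r->3 2-q->1 2-q->2 2-r->3 3-q->3
1. fire R3 via {0↦1, 1↦3, 2↦0}  →  V:4 E:5  edges: 0-p->2 2-q->1 2-q->2 2-r->3 3-q->3
2. fire R3 via {0↦1, 1↦3, 2↦2}  →  V:4 E:3  edges: 0-p->2 2-q->1 3-q->3
final graph: no rule applies after step 2
NF nodes: {0:D, 1:B, 2:D, 3:C}

Answer: 4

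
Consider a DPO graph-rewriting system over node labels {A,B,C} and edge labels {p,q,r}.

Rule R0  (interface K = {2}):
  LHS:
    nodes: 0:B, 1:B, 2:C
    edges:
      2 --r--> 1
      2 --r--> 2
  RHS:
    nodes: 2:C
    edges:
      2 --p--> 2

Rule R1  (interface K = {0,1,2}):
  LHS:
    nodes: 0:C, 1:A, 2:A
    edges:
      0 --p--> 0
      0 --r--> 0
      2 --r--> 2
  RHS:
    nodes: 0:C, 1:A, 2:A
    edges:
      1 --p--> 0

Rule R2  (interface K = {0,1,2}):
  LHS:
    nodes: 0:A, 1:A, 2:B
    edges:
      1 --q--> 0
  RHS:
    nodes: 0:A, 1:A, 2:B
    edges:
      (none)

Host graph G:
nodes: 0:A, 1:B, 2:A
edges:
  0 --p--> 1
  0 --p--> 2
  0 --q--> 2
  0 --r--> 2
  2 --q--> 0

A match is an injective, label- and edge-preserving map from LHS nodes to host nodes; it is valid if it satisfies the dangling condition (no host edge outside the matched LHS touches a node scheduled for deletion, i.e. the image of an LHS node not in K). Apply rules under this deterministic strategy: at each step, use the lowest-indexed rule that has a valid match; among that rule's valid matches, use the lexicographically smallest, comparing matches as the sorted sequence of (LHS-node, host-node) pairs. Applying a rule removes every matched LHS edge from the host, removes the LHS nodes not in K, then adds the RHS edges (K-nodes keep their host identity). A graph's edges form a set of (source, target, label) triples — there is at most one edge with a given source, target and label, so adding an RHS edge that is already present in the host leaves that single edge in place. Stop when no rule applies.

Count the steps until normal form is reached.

Answer: 2

Steps:
initial: |V|=3 |E|=5  E = 0-p->1 0-p->2 0-q->2 0-r->2 2-q->0
step 1: apply R2 at {0↦0, 1↦2, 2↦1}  → |V|=3 |E|=4  E = 0-p->1 0-p->2 0-q->2 0-r->2
step 2: apply R2 at {0↦2, 1↦0, 2↦1}  → |V|=3 |E|=3  E = 0-p->1 0-p->2 0-r->2
final graph: no rule applies after step 2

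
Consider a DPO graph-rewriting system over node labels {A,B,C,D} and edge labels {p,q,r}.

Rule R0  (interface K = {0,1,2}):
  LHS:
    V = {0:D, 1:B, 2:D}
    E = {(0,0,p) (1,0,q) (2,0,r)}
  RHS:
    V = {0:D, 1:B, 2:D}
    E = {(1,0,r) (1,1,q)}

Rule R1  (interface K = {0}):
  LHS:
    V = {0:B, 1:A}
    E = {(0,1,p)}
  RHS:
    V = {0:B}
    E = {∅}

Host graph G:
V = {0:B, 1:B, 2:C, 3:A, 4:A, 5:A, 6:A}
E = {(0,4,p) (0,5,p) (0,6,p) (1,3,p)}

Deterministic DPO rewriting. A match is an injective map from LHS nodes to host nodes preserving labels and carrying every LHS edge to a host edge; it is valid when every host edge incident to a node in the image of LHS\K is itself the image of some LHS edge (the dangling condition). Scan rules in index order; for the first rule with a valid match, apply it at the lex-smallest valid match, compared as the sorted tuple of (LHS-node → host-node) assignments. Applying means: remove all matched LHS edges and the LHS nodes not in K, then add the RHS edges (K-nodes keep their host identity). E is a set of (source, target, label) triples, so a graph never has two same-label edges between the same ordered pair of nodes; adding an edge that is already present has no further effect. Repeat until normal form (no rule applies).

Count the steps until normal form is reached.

Answer: 4

Derivation:
[0] host  ⇒  7 nodes, 4 edges  {0-p->4 0-p->5 0-p->6 1-p->3}
[1] R1 @ {0↦0, 1↦4}  ⇒  6 nodes, 3 edges  {0-p->5 0-p->6 1-p->3}
[2] R1 @ {0↦0, 1↦5}  ⇒  5 nodes, 2 edges  {0-p->6 1-p->3}
[3] R1 @ {0↦0, 1↦6}  ⇒  4 nodes, 1 edges  {1-p->3}
[4] R1 @ {0↦1, 1↦3}  ⇒  3 nodes, 0 edges  {∅}
final graph: no rule applies after step 4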